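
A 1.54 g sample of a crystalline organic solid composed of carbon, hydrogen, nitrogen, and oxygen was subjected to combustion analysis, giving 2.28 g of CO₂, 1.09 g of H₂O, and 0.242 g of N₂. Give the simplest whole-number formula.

C3H7NO2

mol C = 2.28 g CO₂ ÷ 44.009 g/mol = 0.05181 mol
mol H = 2 × 1.09 g H₂O ÷ 18.015 g/mol = 0.1210 mol
mol N = 2 × 0.242 g N₂ ÷ 28.014 g/mol = 0.01728 mol
mass O = 1.54 − (0.6223 + 0.1220 + 0.2420) = 0.5538 g → mol O = 0.5538 ÷ 15.999 = 0.03461 mol
Divide by the smallest (0.01728 mol): C 2.999, H 7.004, N 1.000, O 2.003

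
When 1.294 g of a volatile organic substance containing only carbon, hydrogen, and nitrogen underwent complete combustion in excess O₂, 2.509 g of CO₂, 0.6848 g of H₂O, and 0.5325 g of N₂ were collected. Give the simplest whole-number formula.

C3H4N2

mol C = 2.509 g CO₂ ÷ 44.009 g/mol = 0.057011 mol
mol H = 2 × 0.6848 g H₂O ÷ 18.015 g/mol = 0.076026 mol
mol N = 2 × 0.5325 g N₂ ÷ 28.014 g/mol = 0.038017 mol
Divide by the smallest (0.038017 mol): C 1.500, H 2.000, N 1.000
Multiplying each by 2 gives whole numbers: C 3.00, H 4.00, N 2.00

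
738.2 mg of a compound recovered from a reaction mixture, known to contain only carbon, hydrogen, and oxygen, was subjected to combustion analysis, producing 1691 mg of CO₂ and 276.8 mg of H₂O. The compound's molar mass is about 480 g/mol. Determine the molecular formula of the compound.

mol C = 1.691 g CO₂ ÷ 44.009 g/mol = 0.038424 mol
mol H = 2 × 0.2768 g H₂O ÷ 18.015 g/mol = 0.030730 mol
mass O = 0.7382 − (0.46151 + 0.030976) = 0.24571 g → mol O = 0.24571 ÷ 15.999 = 0.015358 mol
Divide by the smallest (0.015358 mol): C 2.502, H 2.001, O 1.000
Multiplying each by 2 gives whole numbers: C 5.00, H 4.00, O 2.00
Empirical formula: C5H4O2
Empirical-formula mass = 96.08 g/mol; 480 ÷ 96.08 ≈ 5, so the molecular formula is C25H20O10.

C25H20O10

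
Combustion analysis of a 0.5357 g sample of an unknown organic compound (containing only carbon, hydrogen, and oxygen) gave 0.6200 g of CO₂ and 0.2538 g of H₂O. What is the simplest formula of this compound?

mol C = 0.6200 g CO₂ ÷ 44.009 g/mol = 0.014088 mol
mol H = 2 × 0.2538 g H₂O ÷ 18.015 g/mol = 0.028177 mol
mass O = 0.5357 − (0.16921 + 0.028402) = 0.33809 g → mol O = 0.33809 ÷ 15.999 = 0.021132 mol
Divide by the smallest (0.014088 mol): C 1.000, H 2.000, O 1.500
Multiplying each by 2 gives whole numbers: C 2.00, H 4.00, O 3.00

C2H4O3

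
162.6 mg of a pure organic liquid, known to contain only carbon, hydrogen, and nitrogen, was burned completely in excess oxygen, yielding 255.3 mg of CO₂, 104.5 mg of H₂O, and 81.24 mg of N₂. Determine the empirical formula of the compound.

CH2N

mol C = 0.2553 g CO₂ ÷ 44.009 g/mol = 0.0058011 mol
mol H = 2 × 0.1045 g H₂O ÷ 18.015 g/mol = 0.011601 mol
mol N = 2 × 0.08124 g N₂ ÷ 28.014 g/mol = 0.0058000 mol
Divide by the smallest (0.0058000 mol): C 1.000, H 2.000, N 1.000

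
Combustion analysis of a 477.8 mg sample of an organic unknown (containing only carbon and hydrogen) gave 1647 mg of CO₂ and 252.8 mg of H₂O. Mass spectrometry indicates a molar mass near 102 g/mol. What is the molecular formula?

mol C = 1.647 g CO₂ ÷ 44.009 g/mol = 0.037424 mol
mol H = 2 × 0.2528 g H₂O ÷ 18.015 g/mol = 0.028066 mol
Divide by the smallest (0.028066 mol): C 1.333, H 1.000
Multiplying each by 3 gives whole numbers: C 4.00, H 3.00
Empirical formula: C4H3
Empirical-formula mass = 51.07 g/mol; 102 ÷ 51.07 ≈ 2, so the molecular formula is C8H6.

C8H6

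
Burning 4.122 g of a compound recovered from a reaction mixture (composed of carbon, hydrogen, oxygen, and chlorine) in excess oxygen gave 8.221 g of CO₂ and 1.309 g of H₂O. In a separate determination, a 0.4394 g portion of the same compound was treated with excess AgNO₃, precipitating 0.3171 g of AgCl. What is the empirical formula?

C9H7ClO3

mol C = 8.221 g CO₂ ÷ 44.009 g/mol = 0.18680 mol
mol H = 2 × 1.309 g H₂O ÷ 18.015 g/mol = 0.14532 mol
From the AgCl data: mol Cl per gram of compound = (0.3171 ÷ 143.318) ÷ 0.4394 = 0.0050354 mol/g, so in the 4.122 g combustion sample mol Cl = 0.020756 mol
mass O = 4.122 − (2.2437 + 0.14649 + 0.73580) = 0.99603 g → mol O = 0.99603 ÷ 15.999 = 0.062256 mol
Divide by the smallest (0.020756 mol): C 9.000, H 7.002, Cl 1.000, O 2.999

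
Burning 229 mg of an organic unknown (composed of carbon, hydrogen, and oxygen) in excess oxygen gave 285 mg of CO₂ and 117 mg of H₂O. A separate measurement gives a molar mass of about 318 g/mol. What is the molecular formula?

C9H18O12

mol C = 0.285 g CO₂ ÷ 44.009 g/mol = 0.006476 mol
mol H = 2 × 0.117 g H₂O ÷ 18.015 g/mol = 0.01299 mol
mass O = 0.229 − (0.07778 + 0.01309) = 0.1381 g → mol O = 0.1381 ÷ 15.999 = 0.008633 mol
Divide by the smallest (0.006476 mol): C 1.000, H 2.006, O 1.333
Multiplying each by 3 gives whole numbers: C 3.00, H 6.02, O 4.00
Empirical formula: C3H6O4
Empirical-formula mass = 106.08 g/mol; 318 ÷ 106.08 ≈ 3, so the molecular formula is C9H18O12.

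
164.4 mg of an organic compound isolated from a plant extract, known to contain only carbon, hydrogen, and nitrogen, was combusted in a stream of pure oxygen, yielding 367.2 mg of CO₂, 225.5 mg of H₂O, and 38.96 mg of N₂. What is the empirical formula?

mol C = 0.3672 g CO₂ ÷ 44.009 g/mol = 0.0083437 mol
mol H = 2 × 0.2255 g H₂O ÷ 18.015 g/mol = 0.025035 mol
mol N = 2 × 0.03896 g N₂ ÷ 28.014 g/mol = 0.0027815 mol
Divide by the smallest (0.0027815 mol): C 3.000, H 9.001, N 1.000

C3H9N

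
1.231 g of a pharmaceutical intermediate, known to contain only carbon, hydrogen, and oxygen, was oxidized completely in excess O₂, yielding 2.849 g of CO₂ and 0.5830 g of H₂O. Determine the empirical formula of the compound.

C8H8O3

mol C = 2.849 g CO₂ ÷ 44.009 g/mol = 0.064737 mol
mol H = 2 × 0.5830 g H₂O ÷ 18.015 g/mol = 0.064724 mol
mass O = 1.231 − (0.77755 + 0.065242) = 0.38821 g → mol O = 0.38821 ÷ 15.999 = 0.024264 mol
Divide by the smallest (0.024264 mol): C 2.668, H 2.667, O 1.000
Multiplying each by 3 gives whole numbers: C 8.00, H 8.00, O 3.00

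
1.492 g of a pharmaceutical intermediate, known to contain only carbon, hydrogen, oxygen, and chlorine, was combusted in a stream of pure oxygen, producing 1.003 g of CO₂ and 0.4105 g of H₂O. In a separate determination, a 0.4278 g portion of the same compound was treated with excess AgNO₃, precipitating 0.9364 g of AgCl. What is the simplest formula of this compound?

CH2ClO

mol C = 1.003 g CO₂ ÷ 44.009 g/mol = 0.022791 mol
mol H = 2 × 0.4105 g H₂O ÷ 18.015 g/mol = 0.045573 mol
From the AgCl data: mol Cl per gram of compound = (0.9364 ÷ 143.318) ÷ 0.4278 = 0.015273 mol/g, so in the 1.492 g combustion sample mol Cl = 0.022787 mol
mass O = 1.492 − (0.27374 + 0.045938 + 0.80780) = 0.36452 g → mol O = 0.36452 ÷ 15.999 = 0.022784 mol
Divide by the smallest (0.022784 mol): C 1.000, H 2.000, Cl 1.000, O 1.000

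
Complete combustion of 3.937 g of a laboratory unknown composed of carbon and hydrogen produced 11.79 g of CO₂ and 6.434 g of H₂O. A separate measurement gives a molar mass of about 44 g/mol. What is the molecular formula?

C3H8

mol C = 11.79 g CO₂ ÷ 44.009 g/mol = 0.26790 mol
mol H = 2 × 6.434 g H₂O ÷ 18.015 g/mol = 0.71429 mol
Divide by the smallest (0.26790 mol): C 1.000, H 2.666
Multiplying each by 3 gives whole numbers: C 3.00, H 8.00
Empirical formula: C3H8
Empirical-formula mass = 44.10 g/mol; 44 ÷ 44.10 ≈ 1, so the molecular formula is C3H8.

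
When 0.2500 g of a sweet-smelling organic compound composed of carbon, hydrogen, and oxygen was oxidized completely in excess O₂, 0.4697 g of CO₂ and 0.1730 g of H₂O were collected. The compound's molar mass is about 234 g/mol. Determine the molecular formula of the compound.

mol C = 0.4697 g CO₂ ÷ 44.009 g/mol = 0.010673 mol
mol H = 2 × 0.1730 g H₂O ÷ 18.015 g/mol = 0.019206 mol
mass O = 0.2500 − (0.12819 + 0.019360) = 0.10245 g → mol O = 0.10245 ÷ 15.999 = 0.0064035 mol
Divide by the smallest (0.0064035 mol): C 1.667, H 2.999, O 1.000
Multiplying each by 3 gives whole numbers: C 5.00, H 9.00, O 3.00
Empirical formula: C5H9O3
Empirical-formula mass = 117.12 g/mol; 234 ÷ 117.12 ≈ 2, so the molecular formula is C10H18O6.

C10H18O6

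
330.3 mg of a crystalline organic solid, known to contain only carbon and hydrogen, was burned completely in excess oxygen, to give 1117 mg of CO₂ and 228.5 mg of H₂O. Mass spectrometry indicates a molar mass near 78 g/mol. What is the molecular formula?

mol C = 1.117 g CO₂ ÷ 44.009 g/mol = 0.025381 mol
mol H = 2 × 0.2285 g H₂O ÷ 18.015 g/mol = 0.025368 mol
Divide by the smallest (0.025368 mol): C 1.001, H 1.000
Empirical formula: CH
Empirical-formula mass = 13.02 g/mol; 78 ÷ 13.02 ≈ 6, so the molecular formula is C6H6.

C6H6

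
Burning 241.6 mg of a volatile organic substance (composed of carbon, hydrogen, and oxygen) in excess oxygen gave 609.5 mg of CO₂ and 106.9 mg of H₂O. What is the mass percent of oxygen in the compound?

26.20%

mol C = 0.6095 g CO₂ ÷ 44.009 g/mol = 0.013849 mol
mol H = 2 × 0.1069 g H₂O ÷ 18.015 g/mol = 0.011868 mol
mass O = 0.2416 − (0.16635 + 0.011963) = 0.063292 g → mol O = 0.063292 ÷ 15.999 = 0.0039560 mol
mass % O = 0.063292 g ÷ 0.2416 g × 100%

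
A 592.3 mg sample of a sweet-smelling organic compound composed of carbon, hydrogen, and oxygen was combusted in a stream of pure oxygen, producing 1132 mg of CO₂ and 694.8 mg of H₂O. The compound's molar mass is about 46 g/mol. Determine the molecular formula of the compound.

mol C = 1.132 g CO₂ ÷ 44.009 g/mol = 0.025722 mol
mol H = 2 × 0.6948 g H₂O ÷ 18.015 g/mol = 0.077136 mol
mass O = 0.5923 − (0.30895 + 0.077753) = 0.20560 g → mol O = 0.20560 ÷ 15.999 = 0.012851 mol
Divide by the smallest (0.012851 mol): C 2.002, H 6.002, O 1.000
Empirical formula: C2H6O
Empirical-formula mass = 46.07 g/mol; 46 ÷ 46.07 ≈ 1, so the molecular formula is C2H6O.

C2H6O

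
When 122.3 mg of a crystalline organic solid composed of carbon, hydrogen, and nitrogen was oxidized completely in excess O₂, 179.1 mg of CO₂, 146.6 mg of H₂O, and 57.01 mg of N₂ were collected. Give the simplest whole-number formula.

CH4N

mol C = 0.1791 g CO₂ ÷ 44.009 g/mol = 0.0040696 mol
mol H = 2 × 0.1466 g H₂O ÷ 18.015 g/mol = 0.016275 mol
mol N = 2 × 0.05701 g N₂ ÷ 28.014 g/mol = 0.0040701 mol
Divide by the smallest (0.0040696 mol): C 1.000, H 3.999, N 1.000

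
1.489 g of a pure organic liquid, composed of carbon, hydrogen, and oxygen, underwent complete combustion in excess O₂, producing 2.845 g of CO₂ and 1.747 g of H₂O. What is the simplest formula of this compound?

mol C = 2.845 g CO₂ ÷ 44.009 g/mol = 0.064646 mol
mol H = 2 × 1.747 g H₂O ÷ 18.015 g/mol = 0.19395 mol
mass O = 1.489 − (0.77646 + 0.19550) = 0.51704 g → mol O = 0.51704 ÷ 15.999 = 0.032317 mol
Divide by the smallest (0.032317 mol): C 2.000, H 6.001, O 1.000

C2H6O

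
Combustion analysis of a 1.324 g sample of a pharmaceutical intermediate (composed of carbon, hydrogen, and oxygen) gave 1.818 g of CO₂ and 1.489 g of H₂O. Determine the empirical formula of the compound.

CH4O

mol C = 1.818 g CO₂ ÷ 44.009 g/mol = 0.041310 mol
mol H = 2 × 1.489 g H₂O ÷ 18.015 g/mol = 0.16531 mol
mass O = 1.324 − (0.49617 + 0.16663) = 0.66120 g → mol O = 0.66120 ÷ 15.999 = 0.041328 mol
Divide by the smallest (0.041310 mol): C 1.000, H 4.002, O 1.000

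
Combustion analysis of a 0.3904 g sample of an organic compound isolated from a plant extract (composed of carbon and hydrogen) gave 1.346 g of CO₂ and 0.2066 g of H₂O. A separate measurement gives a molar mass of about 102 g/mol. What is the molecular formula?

C8H6

mol C = 1.346 g CO₂ ÷ 44.009 g/mol = 0.030585 mol
mol H = 2 × 0.2066 g H₂O ÷ 18.015 g/mol = 0.022936 mol
Divide by the smallest (0.022936 mol): C 1.333, H 1.000
Multiplying each by 3 gives whole numbers: C 4.00, H 3.00
Empirical formula: C4H3
Empirical-formula mass = 51.07 g/mol; 102 ÷ 51.07 ≈ 2, so the molecular formula is C8H6.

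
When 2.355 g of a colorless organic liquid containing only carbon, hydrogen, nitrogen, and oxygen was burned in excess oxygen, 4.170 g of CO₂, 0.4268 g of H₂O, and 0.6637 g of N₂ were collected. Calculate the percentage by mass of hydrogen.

mol C = 4.170 g CO₂ ÷ 44.009 g/mol = 0.094753 mol
mol H = 2 × 0.4268 g H₂O ÷ 18.015 g/mol = 0.047383 mol
mol N = 2 × 0.6637 g N₂ ÷ 28.014 g/mol = 0.047383 mol
mass O = 2.355 − (1.1381 + 0.047762 + 0.66370) = 0.50546 g → mol O = 0.50546 ÷ 15.999 = 0.031593 mol
mass % H = 0.047762 g ÷ 2.355 g × 100%

2.03%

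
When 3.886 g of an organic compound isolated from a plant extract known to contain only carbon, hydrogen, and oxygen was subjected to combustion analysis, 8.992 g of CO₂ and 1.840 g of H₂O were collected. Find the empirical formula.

C8H8O3

mol C = 8.992 g CO₂ ÷ 44.009 g/mol = 0.20432 mol
mol H = 2 × 1.840 g H₂O ÷ 18.015 g/mol = 0.20427 mol
mass O = 3.886 − (2.4541 + 0.20591) = 1.2260 g → mol O = 1.2260 ÷ 15.999 = 0.076629 mol
Divide by the smallest (0.076629 mol): C 2.666, H 2.666, O 1.000
Multiplying each by 3 gives whole numbers: C 8.00, H 8.00, O 3.00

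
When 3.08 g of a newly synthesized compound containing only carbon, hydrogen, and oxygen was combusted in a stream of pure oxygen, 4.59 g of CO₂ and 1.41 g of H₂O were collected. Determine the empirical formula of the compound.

mol C = 4.59 g CO₂ ÷ 44.009 g/mol = 0.1043 mol
mol H = 2 × 1.41 g H₂O ÷ 18.015 g/mol = 0.1565 mol
mass O = 3.08 − (1.253 + 0.1578) = 1.670 g → mol O = 1.670 ÷ 15.999 = 0.1044 mol
Divide by the smallest (0.1043 mol): C 1.000, H 1.501, O 1.001
Multiplying each by 2 gives whole numbers: C 2.00, H 3.00, O 2.00

C2H3O2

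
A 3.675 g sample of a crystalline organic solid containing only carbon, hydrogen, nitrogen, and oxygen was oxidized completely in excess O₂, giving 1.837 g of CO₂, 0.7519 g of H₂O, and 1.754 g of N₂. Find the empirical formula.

CH2N3O2

mol C = 1.837 g CO₂ ÷ 44.009 g/mol = 0.041741 mol
mol H = 2 × 0.7519 g H₂O ÷ 18.015 g/mol = 0.083475 mol
mol N = 2 × 1.754 g N₂ ÷ 28.014 g/mol = 0.12522 mol
mass O = 3.675 − (0.50136 + 0.084143 + 1.7540) = 1.3355 g → mol O = 1.3355 ÷ 15.999 = 0.083474 mol
Divide by the smallest (0.041741 mol): C 1.000, H 2.000, N 3.000, O 2.000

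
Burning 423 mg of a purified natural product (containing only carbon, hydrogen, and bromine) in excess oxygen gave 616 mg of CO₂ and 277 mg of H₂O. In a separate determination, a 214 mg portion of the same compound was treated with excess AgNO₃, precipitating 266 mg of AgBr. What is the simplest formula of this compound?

mol C = 0.616 g CO₂ ÷ 44.009 g/mol = 0.01400 mol
mol H = 2 × 0.277 g H₂O ÷ 18.015 g/mol = 0.03075 mol
From the AgBr data: mol Br per gram of compound = (0.266 ÷ 187.772) ÷ 0.214 = 0.006620 mol/g, so in the 0.423 g combustion sample mol Br = 0.002800 mol
Divide by the smallest (0.002800 mol): C 4.999, H 10.982, Br 1.000

C5H11Br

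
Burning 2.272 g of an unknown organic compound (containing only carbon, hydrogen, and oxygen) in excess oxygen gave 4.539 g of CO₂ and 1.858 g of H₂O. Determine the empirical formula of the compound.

mol C = 4.539 g CO₂ ÷ 44.009 g/mol = 0.10314 mol
mol H = 2 × 1.858 g H₂O ÷ 18.015 g/mol = 0.20627 mol
mass O = 2.272 − (1.2388 + 0.20792) = 0.82529 g → mol O = 0.82529 ÷ 15.999 = 0.051584 mol
Divide by the smallest (0.051584 mol): C 1.999, H 3.999, O 1.000

C2H4O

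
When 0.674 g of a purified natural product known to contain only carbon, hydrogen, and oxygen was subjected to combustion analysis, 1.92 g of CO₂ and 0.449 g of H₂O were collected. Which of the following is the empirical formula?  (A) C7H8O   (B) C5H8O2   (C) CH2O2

(A) C7H8O

mol C = 1.92 g CO₂ ÷ 44.009 g/mol = 0.04363 mol
mol H = 2 × 0.449 g H₂O ÷ 18.015 g/mol = 0.04985 mol
mass O = 0.674 − (0.5240 + 0.05025) = 0.09974 g → mol O = 0.09974 ÷ 15.999 = 0.006234 mol
Divide by the smallest (0.006234 mol): C 6.998, H 7.995, O 1.000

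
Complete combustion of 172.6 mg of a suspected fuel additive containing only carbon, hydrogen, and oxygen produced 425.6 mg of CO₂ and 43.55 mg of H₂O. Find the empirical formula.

C6H3O2

mol C = 0.4256 g CO₂ ÷ 44.009 g/mol = 0.0096707 mol
mol H = 2 × 0.04355 g H₂O ÷ 18.015 g/mol = 0.0048349 mol
mass O = 0.1726 − (0.11616 + 0.0048735) = 0.051571 g → mol O = 0.051571 ÷ 15.999 = 0.0032234 mol
Divide by the smallest (0.0032234 mol): C 3.000, H 1.500, O 1.000
Multiplying each by 2 gives whole numbers: C 6.00, H 3.00, O 2.00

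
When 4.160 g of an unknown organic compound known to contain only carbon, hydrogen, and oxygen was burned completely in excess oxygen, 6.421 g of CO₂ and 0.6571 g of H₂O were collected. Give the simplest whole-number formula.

C2HO2

mol C = 6.421 g CO₂ ÷ 44.009 g/mol = 0.14590 mol
mol H = 2 × 0.6571 g H₂O ÷ 18.015 g/mol = 0.072950 mol
mass O = 4.160 − (1.7524 + 0.073534) = 2.3340 g → mol O = 2.3340 ÷ 15.999 = 0.14589 mol
Divide by the smallest (0.072950 mol): C 2.000, H 1.000, O 2.000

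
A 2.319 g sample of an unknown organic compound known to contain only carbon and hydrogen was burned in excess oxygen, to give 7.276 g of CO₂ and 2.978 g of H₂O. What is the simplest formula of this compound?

CH2

mol C = 7.276 g CO₂ ÷ 44.009 g/mol = 0.16533 mol
mol H = 2 × 2.978 g H₂O ÷ 18.015 g/mol = 0.33061 mol
Divide by the smallest (0.16533 mol): C 1.000, H 2.000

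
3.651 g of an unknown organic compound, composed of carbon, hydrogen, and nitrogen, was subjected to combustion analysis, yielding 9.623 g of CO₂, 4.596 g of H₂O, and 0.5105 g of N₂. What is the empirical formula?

mol C = 9.623 g CO₂ ÷ 44.009 g/mol = 0.21866 mol
mol H = 2 × 4.596 g H₂O ÷ 18.015 g/mol = 0.51024 mol
mol N = 2 × 0.5105 g N₂ ÷ 28.014 g/mol = 0.036446 mol
Divide by the smallest (0.036446 mol): C 6.000, H 14.000, N 1.000

C6H14N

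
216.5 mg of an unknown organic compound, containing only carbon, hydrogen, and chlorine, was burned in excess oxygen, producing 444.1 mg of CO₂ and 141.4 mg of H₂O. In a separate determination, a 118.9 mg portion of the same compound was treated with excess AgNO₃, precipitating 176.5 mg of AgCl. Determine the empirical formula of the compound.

C9H14Cl2

mol C = 0.4441 g CO₂ ÷ 44.009 g/mol = 0.010091 mol
mol H = 2 × 0.1414 g H₂O ÷ 18.015 g/mol = 0.015698 mol
From the AgCl data: mol Cl per gram of compound = (0.1765 ÷ 143.318) ÷ 0.1189 = 0.010358 mol/g, so in the 0.2165 g combustion sample mol Cl = 0.0022424 mol
Divide by the smallest (0.0022424 mol): C 4.500, H 7.000, Cl 1.000
Multiplying each by 2 gives whole numbers: C 9.00, H 14.00, Cl 2.00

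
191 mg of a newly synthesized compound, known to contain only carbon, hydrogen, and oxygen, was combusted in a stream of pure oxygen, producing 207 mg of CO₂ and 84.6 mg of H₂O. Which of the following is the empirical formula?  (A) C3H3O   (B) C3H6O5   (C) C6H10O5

(B) C3H6O5

mol C = 0.207 g CO₂ ÷ 44.009 g/mol = 0.004704 mol
mol H = 2 × 0.0846 g H₂O ÷ 18.015 g/mol = 0.009392 mol
mass O = 0.191 − (0.05649 + 0.009467) = 0.1250 g → mol O = 0.1250 ÷ 15.999 = 0.007815 mol
Divide by the smallest (0.004704 mol): C 1.000, H 1.997, O 1.662
Multiplying each by 3 gives whole numbers: C 3.00, H 5.99, O 4.98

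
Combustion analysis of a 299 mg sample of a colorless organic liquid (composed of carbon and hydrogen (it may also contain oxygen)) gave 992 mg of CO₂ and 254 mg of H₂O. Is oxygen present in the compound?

no

mol C = 0.992 g CO₂ ÷ 44.009 g/mol = 0.02254 mol
mol H = 2 × 0.254 g H₂O ÷ 18.015 g/mol = 0.02820 mol
C and H together account for 0.2992 g — essentially the entire 0.299 g sample — so the compound contains no oxygen.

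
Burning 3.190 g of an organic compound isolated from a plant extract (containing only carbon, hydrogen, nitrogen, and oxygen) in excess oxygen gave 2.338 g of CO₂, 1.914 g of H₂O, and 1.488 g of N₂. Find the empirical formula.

mol C = 2.338 g CO₂ ÷ 44.009 g/mol = 0.053125 mol
mol H = 2 × 1.914 g H₂O ÷ 18.015 g/mol = 0.21249 mol
mol N = 2 × 1.488 g N₂ ÷ 28.014 g/mol = 0.10623 mol
mass O = 3.190 − (0.63809 + 0.21419 + 1.4880) = 0.84972 g → mol O = 0.84972 ÷ 15.999 = 0.053111 mol
Divide by the smallest (0.053111 mol): C 1.000, H 4.001, N 2.000, O 1.000

CH4N2O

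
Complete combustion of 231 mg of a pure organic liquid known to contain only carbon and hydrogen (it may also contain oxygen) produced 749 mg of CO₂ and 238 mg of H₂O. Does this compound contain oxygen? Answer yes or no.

mol C = 0.749 g CO₂ ÷ 44.009 g/mol = 0.01702 mol
mol H = 2 × 0.238 g H₂O ÷ 18.015 g/mol = 0.02642 mol
C and H together account for 0.2311 g — essentially the entire 0.231 g sample — so the compound contains no oxygen.

no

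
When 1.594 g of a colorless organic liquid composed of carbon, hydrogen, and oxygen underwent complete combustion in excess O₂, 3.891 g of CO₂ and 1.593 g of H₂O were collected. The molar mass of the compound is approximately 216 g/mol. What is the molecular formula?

C12H24O3

mol C = 3.891 g CO₂ ÷ 44.009 g/mol = 0.088414 mol
mol H = 2 × 1.593 g H₂O ÷ 18.015 g/mol = 0.17685 mol
mass O = 1.594 − (1.0619 + 0.17827) = 0.35380 g → mol O = 0.35380 ÷ 15.999 = 0.022114 mol
Divide by the smallest (0.022114 mol): C 3.998, H 7.997, O 1.000
Empirical formula: C4H8O
Empirical-formula mass = 72.11 g/mol; 216 ÷ 72.11 ≈ 3, so the molecular formula is C12H24O3.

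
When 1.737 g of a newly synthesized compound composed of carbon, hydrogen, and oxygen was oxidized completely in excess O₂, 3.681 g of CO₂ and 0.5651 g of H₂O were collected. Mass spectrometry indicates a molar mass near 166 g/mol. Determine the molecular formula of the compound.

mol C = 3.681 g CO₂ ÷ 44.009 g/mol = 0.083642 mol
mol H = 2 × 0.5651 g H₂O ÷ 18.015 g/mol = 0.062737 mol
mass O = 1.737 − (1.0046 + 0.063239) = 0.66914 g → mol O = 0.66914 ÷ 15.999 = 0.041824 mol
Divide by the smallest (0.041824 mol): C 2.000, H 1.500, O 1.000
Multiplying each by 2 gives whole numbers: C 4.00, H 3.00, O 2.00
Empirical formula: C4H3O2
Empirical-formula mass = 83.07 g/mol; 166 ÷ 83.07 ≈ 2, so the molecular formula is C8H6O4.

C8H6O4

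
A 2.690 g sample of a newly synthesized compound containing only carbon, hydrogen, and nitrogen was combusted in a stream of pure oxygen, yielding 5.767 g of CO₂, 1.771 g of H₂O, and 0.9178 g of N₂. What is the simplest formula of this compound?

mol C = 5.767 g CO₂ ÷ 44.009 g/mol = 0.13104 mol
mol H = 2 × 1.771 g H₂O ÷ 18.015 g/mol = 0.19661 mol
mol N = 2 × 0.9178 g N₂ ÷ 28.014 g/mol = 0.065524 mol
Divide by the smallest (0.065524 mol): C 2.000, H 3.001, N 1.000

C2H3N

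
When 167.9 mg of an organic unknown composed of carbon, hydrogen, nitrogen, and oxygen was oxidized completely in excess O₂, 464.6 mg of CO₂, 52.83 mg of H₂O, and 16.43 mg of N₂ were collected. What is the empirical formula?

C9H5NO

mol C = 0.4646 g CO₂ ÷ 44.009 g/mol = 0.010557 mol
mol H = 2 × 0.05283 g H₂O ÷ 18.015 g/mol = 0.0058651 mol
mol N = 2 × 0.01643 g N₂ ÷ 28.014 g/mol = 0.0011730 mol
mass O = 0.1679 − (0.12680 + 0.0059120 + 0.016430) = 0.018759 g → mol O = 0.018759 ÷ 15.999 = 0.0011725 mol
Divide by the smallest (0.0011725 mol): C 9.004, H 5.002, N 1.000, O 1.000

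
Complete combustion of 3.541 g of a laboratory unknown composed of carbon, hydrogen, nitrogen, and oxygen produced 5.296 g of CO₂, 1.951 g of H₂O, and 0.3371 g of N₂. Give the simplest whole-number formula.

C5H9NO4

mol C = 5.296 g CO₂ ÷ 44.009 g/mol = 0.12034 mol
mol H = 2 × 1.951 g H₂O ÷ 18.015 g/mol = 0.21660 mol
mol N = 2 × 0.3371 g N₂ ÷ 28.014 g/mol = 0.024067 mol
mass O = 3.541 − (1.4454 + 0.21833 + 0.33710) = 1.5402 g → mol O = 1.5402 ÷ 15.999 = 0.096267 mol
Divide by the smallest (0.024067 mol): C 5.000, H 9.000, N 1.000, O 4.000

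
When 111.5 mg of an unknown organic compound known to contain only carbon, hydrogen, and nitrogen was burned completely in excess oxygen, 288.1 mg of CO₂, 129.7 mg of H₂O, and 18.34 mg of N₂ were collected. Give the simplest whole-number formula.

C5H11N

mol C = 0.2881 g CO₂ ÷ 44.009 g/mol = 0.0065464 mol
mol H = 2 × 0.1297 g H₂O ÷ 18.015 g/mol = 0.014399 mol
mol N = 2 × 0.01834 g N₂ ÷ 28.014 g/mol = 0.0013093 mol
Divide by the smallest (0.0013093 mol): C 5.000, H 10.997, N 1.000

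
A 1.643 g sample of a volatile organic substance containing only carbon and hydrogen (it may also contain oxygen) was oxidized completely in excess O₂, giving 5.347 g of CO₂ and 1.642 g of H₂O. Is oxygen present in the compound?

no

mol C = 5.347 g CO₂ ÷ 44.009 g/mol = 0.12150 mol
mol H = 2 × 1.642 g H₂O ÷ 18.015 g/mol = 0.18229 mol
C and H together account for 1.6431 g — essentially the entire 1.643 g sample — so the compound contains no oxygen.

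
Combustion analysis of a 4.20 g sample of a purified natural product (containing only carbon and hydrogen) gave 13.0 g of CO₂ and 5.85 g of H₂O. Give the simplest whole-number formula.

mol C = 13.0 g CO₂ ÷ 44.009 g/mol = 0.2954 mol
mol H = 2 × 5.85 g H₂O ÷ 18.015 g/mol = 0.6495 mol
Divide by the smallest (0.2954 mol): C 1.000, H 2.199
Multiplying each by 5 gives whole numbers: C 5.00, H 10.99

C5H11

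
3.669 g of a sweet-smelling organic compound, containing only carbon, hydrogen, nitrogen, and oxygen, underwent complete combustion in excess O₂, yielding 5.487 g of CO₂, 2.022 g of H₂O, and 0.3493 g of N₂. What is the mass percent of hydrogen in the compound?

mol C = 5.487 g CO₂ ÷ 44.009 g/mol = 0.12468 mol
mol H = 2 × 2.022 g H₂O ÷ 18.015 g/mol = 0.22448 mol
mol N = 2 × 0.3493 g N₂ ÷ 28.014 g/mol = 0.024938 mol
mass O = 3.669 − (1.4975 + 0.22628 + 0.34930) = 1.5959 g → mol O = 1.5959 ÷ 15.999 = 0.099750 mol
mass % H = 0.22628 g ÷ 3.669 g × 100%

6.17%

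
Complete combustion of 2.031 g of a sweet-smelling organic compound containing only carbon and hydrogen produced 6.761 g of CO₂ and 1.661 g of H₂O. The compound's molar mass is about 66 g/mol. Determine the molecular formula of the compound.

mol C = 6.761 g CO₂ ÷ 44.009 g/mol = 0.15363 mol
mol H = 2 × 1.661 g H₂O ÷ 18.015 g/mol = 0.18440 mol
Divide by the smallest (0.15363 mol): C 1.000, H 1.200
Multiplying each by 5 gives whole numbers: C 5.00, H 6.00
Empirical formula: C5H6
Empirical-formula mass = 66.10 g/mol; 66 ÷ 66.10 ≈ 1, so the molecular formula is C5H6.

C5H6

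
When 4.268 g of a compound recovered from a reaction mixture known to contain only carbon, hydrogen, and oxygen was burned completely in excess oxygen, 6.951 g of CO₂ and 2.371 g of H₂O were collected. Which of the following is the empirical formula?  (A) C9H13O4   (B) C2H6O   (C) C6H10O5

(C) C6H10O5

mol C = 6.951 g CO₂ ÷ 44.009 g/mol = 0.15794 mol
mol H = 2 × 2.371 g H₂O ÷ 18.015 g/mol = 0.26323 mol
mass O = 4.268 − (1.8971 + 0.26533) = 2.1056 g → mol O = 2.1056 ÷ 15.999 = 0.13161 mol
Divide by the smallest (0.13161 mol): C 1.200, H 2.000, O 1.000
Multiplying each by 5 gives whole numbers: C 6.00, H 10.00, O 5.00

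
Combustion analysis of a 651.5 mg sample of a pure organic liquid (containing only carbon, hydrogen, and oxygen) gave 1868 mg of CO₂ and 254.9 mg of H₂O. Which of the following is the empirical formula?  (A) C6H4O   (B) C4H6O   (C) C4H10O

(A) C6H4O

mol C = 1.868 g CO₂ ÷ 44.009 g/mol = 0.042446 mol
mol H = 2 × 0.2549 g H₂O ÷ 18.015 g/mol = 0.028299 mol
mass O = 0.6515 − (0.50982 + 0.028525) = 0.11316 g → mol O = 0.11316 ÷ 15.999 = 0.0070728 mol
Divide by the smallest (0.0070728 mol): C 6.001, H 4.001, O 1.000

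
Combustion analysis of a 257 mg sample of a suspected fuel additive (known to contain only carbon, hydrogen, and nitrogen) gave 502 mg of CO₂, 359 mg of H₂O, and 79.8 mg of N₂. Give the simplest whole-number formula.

C2H7N

mol C = 0.502 g CO₂ ÷ 44.009 g/mol = 0.01141 mol
mol H = 2 × 0.359 g H₂O ÷ 18.015 g/mol = 0.03986 mol
mol N = 2 × 0.0798 g N₂ ÷ 28.014 g/mol = 0.005697 mol
Divide by the smallest (0.005697 mol): C 2.002, H 6.996, N 1.000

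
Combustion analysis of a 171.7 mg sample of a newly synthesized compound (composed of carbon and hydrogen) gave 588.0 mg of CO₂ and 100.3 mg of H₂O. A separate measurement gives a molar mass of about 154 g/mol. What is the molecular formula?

C12H10

mol C = 0.5880 g CO₂ ÷ 44.009 g/mol = 0.013361 mol
mol H = 2 × 0.1003 g H₂O ÷ 18.015 g/mol = 0.011135 mol
Divide by the smallest (0.011135 mol): C 1.200, H 1.000
Multiplying each by 5 gives whole numbers: C 6.00, H 5.00
Empirical formula: C6H5
Empirical-formula mass = 77.11 g/mol; 154 ÷ 77.11 ≈ 2, so the molecular formula is C12H10.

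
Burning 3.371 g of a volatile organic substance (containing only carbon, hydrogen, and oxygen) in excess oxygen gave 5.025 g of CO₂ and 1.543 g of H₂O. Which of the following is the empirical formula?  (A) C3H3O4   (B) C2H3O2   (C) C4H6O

(B) C2H3O2

mol C = 5.025 g CO₂ ÷ 44.009 g/mol = 0.11418 mol
mol H = 2 × 1.543 g H₂O ÷ 18.015 g/mol = 0.17130 mol
mass O = 3.371 − (1.3714 + 0.17267) = 1.8269 g → mol O = 1.8269 ÷ 15.999 = 0.11419 mol
Divide by the smallest (0.11418 mol): C 1.000, H 1.500, O 1.000
Multiplying each by 2 gives whole numbers: C 2.00, H 3.00, O 2.00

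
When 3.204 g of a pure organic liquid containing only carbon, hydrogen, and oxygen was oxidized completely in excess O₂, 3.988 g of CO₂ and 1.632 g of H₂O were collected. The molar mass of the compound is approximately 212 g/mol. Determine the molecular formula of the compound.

mol C = 3.988 g CO₂ ÷ 44.009 g/mol = 0.090618 mol
mol H = 2 × 1.632 g H₂O ÷ 18.015 g/mol = 0.18118 mol
mass O = 3.204 − (1.0884 + 0.18263) = 1.9330 g → mol O = 1.9330 ÷ 15.999 = 0.12082 mol
Divide by the smallest (0.090618 mol): C 1.000, H 1.999, O 1.333
Multiplying each by 3 gives whole numbers: C 3.00, H 6.00, O 4.00
Empirical formula: C3H6O4
Empirical-formula mass = 106.08 g/mol; 212 ÷ 106.08 ≈ 2, so the molecular formula is C6H12O8.

C6H12O8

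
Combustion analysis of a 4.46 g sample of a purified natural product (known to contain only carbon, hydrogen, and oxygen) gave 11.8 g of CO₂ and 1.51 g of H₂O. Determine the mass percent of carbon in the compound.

mol C = 11.8 g CO₂ ÷ 44.009 g/mol = 0.2681 mol
mol H = 2 × 1.51 g H₂O ÷ 18.015 g/mol = 0.1676 mol
mass O = 4.46 − (3.220 + 0.1690) = 1.071 g → mol O = 1.071 ÷ 15.999 = 0.06691 mol
mass % C = 3.220 g ÷ 4.46 g × 100%

72.2%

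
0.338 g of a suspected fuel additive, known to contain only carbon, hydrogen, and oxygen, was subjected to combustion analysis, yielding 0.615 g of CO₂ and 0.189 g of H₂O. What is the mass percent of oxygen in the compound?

mol C = 0.615 g CO₂ ÷ 44.009 g/mol = 0.01397 mol
mol H = 2 × 0.189 g H₂O ÷ 18.015 g/mol = 0.02098 mol
mass O = 0.338 − (0.1678 + 0.02115) = 0.1490 g → mol O = 0.1490 ÷ 15.999 = 0.009313 mol
mass % O = 0.1490 g ÷ 0.338 g × 100%

44.1%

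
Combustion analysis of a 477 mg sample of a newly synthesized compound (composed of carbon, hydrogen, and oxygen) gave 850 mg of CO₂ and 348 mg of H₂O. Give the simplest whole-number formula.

mol C = 0.850 g CO₂ ÷ 44.009 g/mol = 0.01931 mol
mol H = 2 × 0.348 g H₂O ÷ 18.015 g/mol = 0.03863 mol
mass O = 0.477 − (0.2320 + 0.03894) = 0.2061 g → mol O = 0.2061 ÷ 15.999 = 0.01288 mol
Divide by the smallest (0.01288 mol): C 1.500, H 2.999, O 1.000
Multiplying each by 2 gives whole numbers: C 3.00, H 6.00, O 2.00

C3H6O2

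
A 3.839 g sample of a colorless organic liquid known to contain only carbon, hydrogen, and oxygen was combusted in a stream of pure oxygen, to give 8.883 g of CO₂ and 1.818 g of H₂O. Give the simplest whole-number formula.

C8H8O3

mol C = 8.883 g CO₂ ÷ 44.009 g/mol = 0.20185 mol
mol H = 2 × 1.818 g H₂O ÷ 18.015 g/mol = 0.20183 mol
mass O = 3.839 − (2.4244 + 0.20345) = 1.2112 g → mol O = 1.2112 ÷ 15.999 = 0.075704 mol
Divide by the smallest (0.075704 mol): C 2.666, H 2.666, O 1.000
Multiplying each by 3 gives whole numbers: C 8.00, H 8.00, O 3.00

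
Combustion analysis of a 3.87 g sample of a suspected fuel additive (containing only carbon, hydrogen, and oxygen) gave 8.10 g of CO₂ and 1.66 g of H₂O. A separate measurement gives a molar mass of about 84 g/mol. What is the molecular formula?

C4H4O2

mol C = 8.10 g CO₂ ÷ 44.009 g/mol = 0.1841 mol
mol H = 2 × 1.66 g H₂O ÷ 18.015 g/mol = 0.1843 mol
mass O = 3.87 − (2.211 + 0.1858) = 1.474 g → mol O = 1.474 ÷ 15.999 = 0.09210 mol
Divide by the smallest (0.09210 mol): C 1.998, H 2.001, O 1.000
Empirical formula: C2H2O
Empirical-formula mass = 42.04 g/mol; 84 ÷ 42.04 ≈ 2, so the molecular formula is C4H4O2.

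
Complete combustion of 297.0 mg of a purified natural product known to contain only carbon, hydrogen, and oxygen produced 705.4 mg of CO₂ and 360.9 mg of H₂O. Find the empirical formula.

mol C = 0.7054 g CO₂ ÷ 44.009 g/mol = 0.016029 mol
mol H = 2 × 0.3609 g H₂O ÷ 18.015 g/mol = 0.040067 mol
mass O = 0.2970 − (0.19252 + 0.040387) = 0.064094 g → mol O = 0.064094 ÷ 15.999 = 0.0040061 mol
Divide by the smallest (0.0040061 mol): C 4.001, H 10.001, O 1.000

C4H10O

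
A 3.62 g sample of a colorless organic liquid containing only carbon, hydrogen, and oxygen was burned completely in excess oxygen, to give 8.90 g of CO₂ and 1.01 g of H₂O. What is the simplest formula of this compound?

mol C = 8.90 g CO₂ ÷ 44.009 g/mol = 0.2022 mol
mol H = 2 × 1.01 g H₂O ÷ 18.015 g/mol = 0.1121 mol
mass O = 3.62 − (2.429 + 0.1130) = 1.078 g → mol O = 1.078 ÷ 15.999 = 0.06738 mol
Divide by the smallest (0.06738 mol): C 3.001, H 1.664, O 1.000
Multiplying each by 3 gives whole numbers: C 9.00, H 4.99, O 3.00

C9H5O3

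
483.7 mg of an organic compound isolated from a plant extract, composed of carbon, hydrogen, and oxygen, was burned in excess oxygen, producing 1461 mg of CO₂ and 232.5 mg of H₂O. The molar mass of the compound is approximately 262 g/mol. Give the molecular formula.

mol C = 1.461 g CO₂ ÷ 44.009 g/mol = 0.033198 mol
mol H = 2 × 0.2325 g H₂O ÷ 18.015 g/mol = 0.025812 mol
mass O = 0.4837 − (0.39874 + 0.026018) = 0.058943 g → mol O = 0.058943 ÷ 15.999 = 0.0036842 mol
Divide by the smallest (0.0036842 mol): C 9.011, H 7.006, O 1.000
Empirical formula: C9H7O
Empirical-formula mass = 131.15 g/mol; 262 ÷ 131.15 ≈ 2, so the molecular formula is C18H14O2.

C18H14O2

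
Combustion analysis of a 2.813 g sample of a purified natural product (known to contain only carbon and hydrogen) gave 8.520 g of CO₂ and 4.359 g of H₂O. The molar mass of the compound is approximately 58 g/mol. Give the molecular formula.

mol C = 8.520 g CO₂ ÷ 44.009 g/mol = 0.19360 mol
mol H = 2 × 4.359 g H₂O ÷ 18.015 g/mol = 0.48393 mol
Divide by the smallest (0.19360 mol): C 1.000, H 2.500
Multiplying each by 2 gives whole numbers: C 2.00, H 5.00
Empirical formula: C2H5
Empirical-formula mass = 29.06 g/mol; 58 ÷ 29.06 ≈ 2, so the molecular formula is C4H10.

C4H10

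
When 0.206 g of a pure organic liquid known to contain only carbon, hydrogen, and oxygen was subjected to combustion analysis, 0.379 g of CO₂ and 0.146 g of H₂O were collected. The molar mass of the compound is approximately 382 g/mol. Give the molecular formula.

mol C = 0.379 g CO₂ ÷ 44.009 g/mol = 0.008612 mol
mol H = 2 × 0.146 g H₂O ÷ 18.015 g/mol = 0.01621 mol
mass O = 0.206 − (0.1034 + 0.01634) = 0.08622 g → mol O = 0.08622 ÷ 15.999 = 0.005389 mol
Divide by the smallest (0.005389 mol): C 1.598, H 3.008, O 1.000
Multiplying each by 5 gives whole numbers: C 7.99, H 15.04, O 5.00
Empirical formula: C8H15O5
Empirical-formula mass = 191.20 g/mol; 382 ÷ 191.20 ≈ 2, so the molecular formula is C16H30O10.

C16H30O10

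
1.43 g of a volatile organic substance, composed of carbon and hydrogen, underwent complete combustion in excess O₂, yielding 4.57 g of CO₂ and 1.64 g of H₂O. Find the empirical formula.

C4H7

mol C = 4.57 g CO₂ ÷ 44.009 g/mol = 0.1038 mol
mol H = 2 × 1.64 g H₂O ÷ 18.015 g/mol = 0.1821 mol
Divide by the smallest (0.1038 mol): C 1.000, H 1.753
Multiplying each by 4 gives whole numbers: C 4.00, H 7.01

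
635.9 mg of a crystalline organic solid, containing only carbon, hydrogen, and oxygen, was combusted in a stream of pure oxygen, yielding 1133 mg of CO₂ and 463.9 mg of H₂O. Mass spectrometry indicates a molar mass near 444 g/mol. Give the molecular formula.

C18H36O12

mol C = 1.133 g CO₂ ÷ 44.009 g/mol = 0.025745 mol
mol H = 2 × 0.4639 g H₂O ÷ 18.015 g/mol = 0.051502 mol
mass O = 0.6359 − (0.30922 + 0.051914) = 0.27477 g → mol O = 0.27477 ÷ 15.999 = 0.017174 mol
Divide by the smallest (0.017174 mol): C 1.499, H 2.999, O 1.000
Multiplying each by 2 gives whole numbers: C 3.00, H 6.00, O 2.00
Empirical formula: C3H6O2
Empirical-formula mass = 74.08 g/mol; 444 ÷ 74.08 ≈ 6, so the molecular formula is C18H36O12.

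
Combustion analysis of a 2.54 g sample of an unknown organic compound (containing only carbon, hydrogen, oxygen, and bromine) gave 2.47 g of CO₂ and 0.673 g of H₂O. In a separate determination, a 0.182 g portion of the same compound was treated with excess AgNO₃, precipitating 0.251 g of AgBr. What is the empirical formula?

mol C = 2.47 g CO₂ ÷ 44.009 g/mol = 0.05612 mol
mol H = 2 × 0.673 g H₂O ÷ 18.015 g/mol = 0.07472 mol
From the AgBr data: mol Br per gram of compound = (0.251 ÷ 187.772) ÷ 0.182 = 0.007345 mol/g, so in the 2.54 g combustion sample mol Br = 0.01866 mol
mass O = 2.54 − (0.6741 + 0.07531 + 1.491) = 0.2999 g → mol O = 0.2999 ÷ 15.999 = 0.01875 mol
Divide by the smallest (0.01866 mol): C 3.009, H 4.005, Br 1.000, O 1.005

C3H4BrO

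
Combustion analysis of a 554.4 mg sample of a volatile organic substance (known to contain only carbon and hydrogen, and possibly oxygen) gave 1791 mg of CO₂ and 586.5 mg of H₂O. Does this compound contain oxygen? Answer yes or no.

no

mol C = 1.791 g CO₂ ÷ 44.009 g/mol = 0.040696 mol
mol H = 2 × 0.5865 g H₂O ÷ 18.015 g/mol = 0.065112 mol
C and H together account for 0.55444 g — essentially the entire 0.5544 g sample — so the compound contains no oxygen.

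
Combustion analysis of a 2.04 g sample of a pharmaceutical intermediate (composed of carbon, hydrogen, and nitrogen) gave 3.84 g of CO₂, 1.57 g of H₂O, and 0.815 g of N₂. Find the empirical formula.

C3H6N2

mol C = 3.84 g CO₂ ÷ 44.009 g/mol = 0.08725 mol
mol H = 2 × 1.57 g H₂O ÷ 18.015 g/mol = 0.1743 mol
mol N = 2 × 0.815 g N₂ ÷ 28.014 g/mol = 0.05819 mol
Divide by the smallest (0.05819 mol): C 1.500, H 2.996, N 1.000
Multiplying each by 2 gives whole numbers: C 3.00, H 5.99, N 2.00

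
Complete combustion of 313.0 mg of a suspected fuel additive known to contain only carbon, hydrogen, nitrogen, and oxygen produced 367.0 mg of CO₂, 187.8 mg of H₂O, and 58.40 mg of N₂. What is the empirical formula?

mol C = 0.3670 g CO₂ ÷ 44.009 g/mol = 0.0083392 mol
mol H = 2 × 0.1878 g H₂O ÷ 18.015 g/mol = 0.020849 mol
mol N = 2 × 0.05840 g N₂ ÷ 28.014 g/mol = 0.0041693 mol
mass O = 0.3130 − (0.10016 + 0.021016 + 0.058400) = 0.13342 g → mol O = 0.13342 ÷ 15.999 = 0.0083394 mol
Divide by the smallest (0.0041693 mol): C 2.000, H 5.001, N 1.000, O 2.000

C2H5NO2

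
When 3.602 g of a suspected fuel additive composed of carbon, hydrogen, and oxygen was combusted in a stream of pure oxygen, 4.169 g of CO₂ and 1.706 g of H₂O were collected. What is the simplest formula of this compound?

mol C = 4.169 g CO₂ ÷ 44.009 g/mol = 0.094731 mol
mol H = 2 × 1.706 g H₂O ÷ 18.015 g/mol = 0.18940 mol
mass O = 3.602 − (1.1378 + 0.19091) = 2.2733 g → mol O = 2.2733 ÷ 15.999 = 0.14209 mol
Divide by the smallest (0.094731 mol): C 1.000, H 1.999, O 1.500
Multiplying each by 2 gives whole numbers: C 2.00, H 4.00, O 3.00

C2H4O3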